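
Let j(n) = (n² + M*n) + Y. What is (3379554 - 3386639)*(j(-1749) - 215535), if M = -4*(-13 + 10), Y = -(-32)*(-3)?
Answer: -19996576470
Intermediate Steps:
Y = -96 (Y = -8*12 = -96)
M = 12 (M = -4*(-3) = 12)
j(n) = -96 + n² + 12*n (j(n) = (n² + 12*n) - 96 = -96 + n² + 12*n)
(3379554 - 3386639)*(j(-1749) - 215535) = (3379554 - 3386639)*((-96 + (-1749)² + 12*(-1749)) - 215535) = -7085*((-96 + 3059001 - 20988) - 215535) = -7085*(3037917 - 215535) = -7085*2822382 = -19996576470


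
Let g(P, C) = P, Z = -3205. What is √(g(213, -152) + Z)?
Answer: 4*I*√187 ≈ 54.699*I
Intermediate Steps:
√(g(213, -152) + Z) = √(213 - 3205) = √(-2992) = 4*I*√187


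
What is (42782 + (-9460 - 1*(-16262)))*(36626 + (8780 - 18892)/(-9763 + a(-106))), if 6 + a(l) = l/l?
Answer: 739158770080/407 ≈ 1.8161e+9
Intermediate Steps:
a(l) = -5 (a(l) = -6 + l/l = -6 + 1 = -5)
(42782 + (-9460 - 1*(-16262)))*(36626 + (8780 - 18892)/(-9763 + a(-106))) = (42782 + (-9460 - 1*(-16262)))*(36626 + (8780 - 18892)/(-9763 - 5)) = (42782 + (-9460 + 16262))*(36626 - 10112/(-9768)) = (42782 + 6802)*(36626 - 10112*(-1/9768)) = 49584*(36626 + 1264/1221) = 49584*(44721610/1221) = 739158770080/407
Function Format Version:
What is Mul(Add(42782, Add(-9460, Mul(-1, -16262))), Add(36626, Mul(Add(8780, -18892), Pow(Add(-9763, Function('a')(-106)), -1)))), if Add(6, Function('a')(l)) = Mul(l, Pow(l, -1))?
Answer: Rational(739158770080, 407) ≈ 1.8161e+9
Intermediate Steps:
Function('a')(l) = -5 (Function('a')(l) = Add(-6, Mul(l, Pow(l, -1))) = Add(-6, 1) = -5)
Mul(Add(42782, Add(-9460, Mul(-1, -16262))), Add(36626, Mul(Add(8780, -18892), Pow(Add(-9763, Function('a')(-106)), -1)))) = Mul(Add(42782, Add(-9460, Mul(-1, -16262))), Add(36626, Mul(Add(8780, -18892), Pow(Add(-9763, -5), -1)))) = Mul(Add(42782, Add(-9460, 16262)), Add(36626, Mul(-10112, Pow(-9768, -1)))) = Mul(Add(42782, 6802), Add(36626, Mul(-10112, Rational(-1, 9768)))) = Mul(49584, Add(36626, Rational(1264, 1221))) = Mul(49584, Rational(44721610, 1221)) = Rational(739158770080, 407)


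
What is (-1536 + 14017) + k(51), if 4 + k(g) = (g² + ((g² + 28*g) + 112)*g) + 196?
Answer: 226465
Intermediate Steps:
k(g) = 192 + g² + g*(112 + g² + 28*g) (k(g) = -4 + ((g² + ((g² + 28*g) + 112)*g) + 196) = -4 + ((g² + (112 + g² + 28*g)*g) + 196) = -4 + ((g² + g*(112 + g² + 28*g)) + 196) = -4 + (196 + g² + g*(112 + g² + 28*g)) = 192 + g² + g*(112 + g² + 28*g))
(-1536 + 14017) + k(51) = (-1536 + 14017) + (192 + 51³ + 29*51² + 112*51) = 12481 + (192 + 132651 + 29*2601 + 5712) = 12481 + (192 + 132651 + 75429 + 5712) = 12481 + 213984 = 226465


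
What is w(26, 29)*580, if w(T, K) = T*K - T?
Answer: 422240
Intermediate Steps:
w(T, K) = -T + K*T (w(T, K) = K*T - T = -T + K*T)
w(26, 29)*580 = (26*(-1 + 29))*580 = (26*28)*580 = 728*580 = 422240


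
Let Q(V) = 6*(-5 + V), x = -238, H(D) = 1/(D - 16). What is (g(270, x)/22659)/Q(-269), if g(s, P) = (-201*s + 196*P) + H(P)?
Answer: 8544391/3153951528 ≈ 0.0027091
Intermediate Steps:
H(D) = 1/(-16 + D)
g(s, P) = 1/(-16 + P) - 201*s + 196*P (g(s, P) = (-201*s + 196*P) + 1/(-16 + P) = 1/(-16 + P) - 201*s + 196*P)
Q(V) = -30 + 6*V
(g(270, x)/22659)/Q(-269) = (((1 + (-16 - 238)*(-201*270 + 196*(-238)))/(-16 - 238))/22659)/(-30 + 6*(-269)) = (((1 - 254*(-54270 - 46648))/(-254))*(1/22659))/(-30 - 1614) = (-(1 - 254*(-100918))/254*(1/22659))/(-1644) = (-(1 + 25633172)/254*(1/22659))*(-1/1644) = (-1/254*25633173*(1/22659))*(-1/1644) = -25633173/254*1/22659*(-1/1644) = -8544391/1918462*(-1/1644) = 8544391/3153951528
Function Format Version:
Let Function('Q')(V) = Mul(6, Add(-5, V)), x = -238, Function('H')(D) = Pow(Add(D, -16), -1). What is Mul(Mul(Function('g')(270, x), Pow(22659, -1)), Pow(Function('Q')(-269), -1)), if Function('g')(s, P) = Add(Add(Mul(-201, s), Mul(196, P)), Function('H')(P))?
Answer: Rational(8544391, 3153951528) ≈ 0.0027091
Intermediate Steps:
Function('H')(D) = Pow(Add(-16, D), -1)
Function('g')(s, P) = Add(Pow(Add(-16, P), -1), Mul(-201, s), Mul(196, P)) (Function('g')(s, P) = Add(Add(Mul(-201, s), Mul(196, P)), Pow(Add(-16, P), -1)) = Add(Pow(Add(-16, P), -1), Mul(-201, s), Mul(196, P)))
Function('Q')(V) = Add(-30, Mul(6, V))
Mul(Mul(Function('g')(270, x), Pow(22659, -1)), Pow(Function('Q')(-269), -1)) = Mul(Mul(Mul(Pow(Add(-16, -238), -1), Add(1, Mul(Add(-16, -238), Add(Mul(-201, 270), Mul(196, -238))))), Pow(22659, -1)), Pow(Add(-30, Mul(6, -269)), -1)) = Mul(Mul(Mul(Pow(-254, -1), Add(1, Mul(-254, Add(-54270, -46648)))), Rational(1, 22659)), Pow(Add(-30, -1614), -1)) = Mul(Mul(Mul(Rational(-1, 254), Add(1, Mul(-254, -100918))), Rational(1, 22659)), Pow(-1644, -1)) = Mul(Mul(Mul(Rational(-1, 254), Add(1, 25633172)), Rational(1, 22659)), Rational(-1, 1644)) = Mul(Mul(Mul(Rational(-1, 254), 25633173), Rational(1, 22659)), Rational(-1, 1644)) = Mul(Mul(Rational(-25633173, 254), Rational(1, 22659)), Rational(-1, 1644)) = Mul(Rational(-8544391, 1918462), Rational(-1, 1644)) = Rational(8544391, 3153951528)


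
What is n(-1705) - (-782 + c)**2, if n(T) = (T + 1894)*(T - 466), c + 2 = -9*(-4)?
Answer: -969823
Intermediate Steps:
c = 34 (c = -2 - 9*(-4) = -2 + 36 = 34)
n(T) = (-466 + T)*(1894 + T) (n(T) = (1894 + T)*(-466 + T) = (-466 + T)*(1894 + T))
n(-1705) - (-782 + c)**2 = (-882604 + (-1705)**2 + 1428*(-1705)) - (-782 + 34)**2 = (-882604 + 2907025 - 2434740) - 1*(-748)**2 = -410319 - 1*559504 = -410319 - 559504 = -969823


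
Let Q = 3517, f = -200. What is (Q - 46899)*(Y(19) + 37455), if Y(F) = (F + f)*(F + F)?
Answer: -1326491414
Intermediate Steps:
Y(F) = 2*F*(-200 + F) (Y(F) = (F - 200)*(F + F) = (-200 + F)*(2*F) = 2*F*(-200 + F))
(Q - 46899)*(Y(19) + 37455) = (3517 - 46899)*(2*19*(-200 + 19) + 37455) = -43382*(2*19*(-181) + 37455) = -43382*(-6878 + 37455) = -43382*30577 = -1326491414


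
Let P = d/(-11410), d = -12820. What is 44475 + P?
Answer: 50747257/1141 ≈ 44476.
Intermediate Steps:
P = 1282/1141 (P = -12820/(-11410) = -12820*(-1/11410) = 1282/1141 ≈ 1.1236)
44475 + P = 44475 + 1282/1141 = 50747257/1141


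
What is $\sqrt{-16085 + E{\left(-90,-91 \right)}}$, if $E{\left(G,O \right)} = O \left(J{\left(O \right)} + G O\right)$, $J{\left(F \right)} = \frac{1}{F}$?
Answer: $i \sqrt{761374} \approx 872.57 i$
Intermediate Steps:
$E{\left(G,O \right)} = O \left(\frac{1}{O} + G O\right)$
$\sqrt{-16085 + E{\left(-90,-91 \right)}} = \sqrt{-16085 + \left(1 - 90 \left(-91\right)^{2}\right)} = \sqrt{-16085 + \left(1 - 745290\right)} = \sqrt{-16085 - 745289} = \sqrt{-761374} = i \sqrt{761374}$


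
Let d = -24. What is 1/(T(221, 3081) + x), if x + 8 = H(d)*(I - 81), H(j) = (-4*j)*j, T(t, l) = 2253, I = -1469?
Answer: 1/3573445 ≈ 2.7984e-7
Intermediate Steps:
H(j) = -4*j**2
x = 3571192 (x = -8 + (-4*(-24)**2)*(-1469 - 81) = -8 - 4*576*(-1550) = -8 - 2304*(-1550) = -8 + 3571200 = 3571192)
1/(T(221, 3081) + x) = 1/(2253 + 3571192) = 1/3573445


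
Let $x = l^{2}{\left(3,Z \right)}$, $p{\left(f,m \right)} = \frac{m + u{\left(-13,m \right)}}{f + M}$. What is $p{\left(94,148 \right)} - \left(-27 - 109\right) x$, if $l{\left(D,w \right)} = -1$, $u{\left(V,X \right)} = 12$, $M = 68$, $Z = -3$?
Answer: $\frac{11096}{81} \approx 136.99$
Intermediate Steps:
$p{\left(f,m \right)} = \frac{12 + m}{68 + f}$ ($p{\left(f,m \right)} = \frac{m + 12}{f + 68} = \frac{12 + m}{68 + f}$)
$x = 1$ ($x = \left(-1\right)^{2} = 1$)
$p{\left(94,148 \right)} - \left(-27 - 109\right) x = \frac{12 + 148}{68 + 94} - \left(-27 - 109\right) 1 = \frac{1}{162} \cdot 160 - \left(-136\right) 1 = \frac{1}{162} \cdot 160 - -136 = \frac{80}{81} + 136 = \frac{11096}{81}$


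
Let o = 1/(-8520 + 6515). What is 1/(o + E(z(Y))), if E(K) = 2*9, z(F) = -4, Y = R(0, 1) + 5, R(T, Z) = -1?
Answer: 2005/36089 ≈ 0.055557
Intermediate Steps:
o = -1/2005 (o = 1/(-2005) = -1/2005 ≈ -0.00049875)
Y = 4 (Y = -1 + 5 = 4)
E(K) = 18
1/(o + E(z(Y))) = 1/(-1/2005 + 18) = 1/(36089/2005) = 2005/36089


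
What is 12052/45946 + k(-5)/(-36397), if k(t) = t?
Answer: 219443187/836148281 ≈ 0.26245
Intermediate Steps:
12052/45946 + k(-5)/(-36397) = 12052/45946 - 5/(-36397) = 12052*(1/45946) - 5*(-1/36397) = 6026/22973 + 5/36397 = 219443187/836148281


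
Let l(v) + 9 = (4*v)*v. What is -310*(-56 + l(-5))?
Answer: -10850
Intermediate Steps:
l(v) = -9 + 4*v² (l(v) = -9 + (4*v)*v = -9 + 4*v²)
-310*(-56 + l(-5)) = -310*(-56 + (-9 + 4*(-5)²)) = -310*(-56 + (-9 + 4*25)) = -310*(-56 + (-9 + 100)) = -310*(-56 + 91) = -310*35 = -10850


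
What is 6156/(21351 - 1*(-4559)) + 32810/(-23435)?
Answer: -70584124/60720085 ≈ -1.1625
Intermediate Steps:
6156/(21351 - 1*(-4559)) + 32810/(-23435) = 6156/(21351 + 4559) + 32810*(-1/23435) = 6156/25910 - 6562/4687 = 6156*(1/25910) - 6562/4687 = 3078/12955 - 6562/4687 = -70584124/60720085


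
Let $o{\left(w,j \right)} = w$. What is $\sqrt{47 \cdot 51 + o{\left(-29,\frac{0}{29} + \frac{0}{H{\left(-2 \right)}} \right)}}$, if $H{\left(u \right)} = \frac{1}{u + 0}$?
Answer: $8 \sqrt{37} \approx 48.662$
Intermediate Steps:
$H{\left(u \right)} = \frac{1}{u}$
$\sqrt{47 \cdot 51 + o{\left(-29,\frac{0}{29} + \frac{0}{H{\left(-2 \right)}} \right)}} = \sqrt{47 \cdot 51 - 29} = \sqrt{2397 - 29} = \sqrt{2368} = 8 \sqrt{37}$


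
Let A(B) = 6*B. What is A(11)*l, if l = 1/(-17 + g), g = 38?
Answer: 22/7 ≈ 3.1429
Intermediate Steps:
l = 1/21 (l = 1/(-17 + 38) = 1/21 ≈ 0.047619)
A(11)*l = (6*11)*(1/21) = 66*(1/21) = 22/7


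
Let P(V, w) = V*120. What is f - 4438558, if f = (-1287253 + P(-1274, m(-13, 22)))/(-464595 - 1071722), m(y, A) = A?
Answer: -6819030670753/1536317 ≈ -4.4386e+6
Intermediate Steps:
P(V, w) = 120*V
f = 1440133/1536317 (f = (-1287253 + 120*(-1274))/(-464595 - 1071722) = (-1287253 - 152880)/(-1536317) = -1440133*(-1/1536317) = 1440133/1536317 ≈ 0.93739)
f - 4438558 = 1440133/1536317 - 4438558 = -6819030670753/1536317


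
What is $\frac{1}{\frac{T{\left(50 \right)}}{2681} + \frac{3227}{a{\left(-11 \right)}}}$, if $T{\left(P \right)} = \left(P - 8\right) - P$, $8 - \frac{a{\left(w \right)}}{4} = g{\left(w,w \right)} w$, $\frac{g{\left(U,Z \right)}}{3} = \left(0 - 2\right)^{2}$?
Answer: $\frac{214480}{1235301} \approx 0.17363$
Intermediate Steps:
$g{\left(U,Z \right)} = 12$ ($g{\left(U,Z \right)} = 3 \left(0 - 2\right)^{2} = 3 \left(-2\right)^{2} = 3 \cdot 4 = 12$)
$a{\left(w \right)} = 32 - 48 w$ ($a{\left(w \right)} = 32 - 4 \cdot 12 w = 32 - 48 w$)
$T{\left(P \right)} = -8$ ($T{\left(P \right)} = \left(-8 + P\right) - P = -8$)
$\frac{1}{\frac{T{\left(50 \right)}}{2681} + \frac{3227}{a{\left(-11 \right)}}} = \frac{1}{- \frac{8}{2681} + \frac{3227}{32 - -528}} = \frac{1}{\left(-8\right) \frac{1}{2681} + \frac{3227}{32 + 528}} = \frac{1}{- \frac{8}{2681} + \frac{3227}{560}} = \frac{1}{- \frac{8}{2681} + 3227 \cdot \frac{1}{560}} = \frac{1}{- \frac{8}{2681} + \frac{461}{80}} = \frac{1}{\frac{1235301}{214480}} = \frac{214480}{1235301}$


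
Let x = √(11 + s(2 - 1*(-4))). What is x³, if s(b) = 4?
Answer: 15*√15 ≈ 58.095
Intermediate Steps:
x = √15 (x = √(11 + 4) = √15 ≈ 3.8730)
x³ = (√15)³ = 15*√15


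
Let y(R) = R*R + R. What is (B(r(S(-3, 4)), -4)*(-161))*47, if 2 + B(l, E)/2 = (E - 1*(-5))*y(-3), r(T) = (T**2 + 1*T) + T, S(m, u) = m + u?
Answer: -60536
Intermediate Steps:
y(R) = R + R**2 (y(R) = R**2 + R = R + R**2)
r(T) = T**2 + 2*T (r(T) = (T**2 + T) + T = (T + T**2) + T = T**2 + 2*T)
B(l, E) = 56 + 12*E (B(l, E) = -4 + 2*((E - 1*(-5))*(-3*(1 - 3))) = -4 + 2*((E + 5)*(-3*(-2))) = -4 + 2*((5 + E)*6) = -4 + 2*(30 + 6*E) = -4 + (60 + 12*E) = 56 + 12*E)
(B(r(S(-3, 4)), -4)*(-161))*47 = ((56 + 12*(-4))*(-161))*47 = ((56 - 48)*(-161))*47 = (8*(-161))*47 = -1288*47 = -60536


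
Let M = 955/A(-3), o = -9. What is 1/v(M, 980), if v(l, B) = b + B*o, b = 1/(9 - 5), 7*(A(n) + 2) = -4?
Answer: -4/35279 ≈ -0.00011338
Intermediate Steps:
A(n) = -18/7 (A(n) = -2 + (⅐)*(-4) = -2 - 4/7 = -18/7)
M = -6685/18 (M = 955/(-18/7) = 955*(-7/18) = -6685/18 ≈ -371.39)
b = ¼ (b = 1/4 = ¼ ≈ 0.25000)
v(l, B) = ¼ - 9*B (v(l, B) = ¼ + B*(-9) = ¼ - 9*B)
1/v(M, 980) = 1/(¼ - 9*980) = 1/(¼ - 8820) = 1/(-35279/4) = -4/35279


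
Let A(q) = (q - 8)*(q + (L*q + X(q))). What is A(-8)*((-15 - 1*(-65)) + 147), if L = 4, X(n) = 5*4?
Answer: 63040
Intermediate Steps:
X(n) = 20
A(q) = (-8 + q)*(20 + 5*q) (A(q) = (q - 8)*(q + (4*q + 20)) = (-8 + q)*(q + (20 + 4*q)) = (-8 + q)*(20 + 5*q))
A(-8)*((-15 - 1*(-65)) + 147) = (-160 - 20*(-8) + 5*(-8)²)*((-15 - 1*(-65)) + 147) = (-160 + 160 + 5*64)*((-15 + 65) + 147) = (-160 + 160 + 320)*(50 + 147) = 320*197 = 63040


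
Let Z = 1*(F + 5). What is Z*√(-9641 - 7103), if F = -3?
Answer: 4*I*√4186 ≈ 258.8*I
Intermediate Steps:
Z = 2 (Z = 1*(-3 + 5) = 1*2 = 2)
Z*√(-9641 - 7103) = 2*√(-9641 - 7103) = 2*√(-16744) = 2*(2*I*√4186) = 4*I*√4186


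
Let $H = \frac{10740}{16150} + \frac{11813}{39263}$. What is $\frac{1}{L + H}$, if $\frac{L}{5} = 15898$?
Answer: $\frac{63409745}{5040501876507} \approx 1.258 \cdot 10^{-5}$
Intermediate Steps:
$H = \frac{61246457}{63409745}$ ($H = 10740 \cdot \frac{1}{16150} + 11813 \cdot \frac{1}{39263} = \frac{1074}{1615} + \frac{11813}{39263} = \frac{61246457}{63409745} \approx 0.96588$)
$L = 79490$ ($L = 5 \cdot 15898 = 79490$)
$\frac{1}{L + H} = \frac{1}{79490 + \frac{61246457}{63409745}} = \frac{1}{\frac{5040501876507}{63409745}} = \frac{63409745}{5040501876507}$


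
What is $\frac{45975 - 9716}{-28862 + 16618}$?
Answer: $- \frac{36259}{12244} \approx -2.9614$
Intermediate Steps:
$\frac{45975 - 9716}{-28862 + 16618} = \frac{36259}{-12244} = 36259 \left(- \frac{1}{12244}\right) = - \frac{36259}{12244}$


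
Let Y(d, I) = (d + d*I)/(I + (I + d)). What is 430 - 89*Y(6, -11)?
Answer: 385/4 ≈ 96.250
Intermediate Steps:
Y(d, I) = (d + I*d)/(d + 2*I)
430 - 89*Y(6, -11) = 430 - 534*(1 - 11)/(6 + 2*(-11)) = 430 - 534*(-10)/(6 - 22) = 430 - 534*(-10)/(-16) = 430 - 534*(-1)*(-10)/16 = 430 - 89*15/4 = 430 - 1335/4 = 385/4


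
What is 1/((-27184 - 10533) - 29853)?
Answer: -1/67570 ≈ -1.4799e-5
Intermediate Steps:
1/((-27184 - 10533) - 29853) = 1/(-37717 - 29853) = 1/(-67570) = -1/67570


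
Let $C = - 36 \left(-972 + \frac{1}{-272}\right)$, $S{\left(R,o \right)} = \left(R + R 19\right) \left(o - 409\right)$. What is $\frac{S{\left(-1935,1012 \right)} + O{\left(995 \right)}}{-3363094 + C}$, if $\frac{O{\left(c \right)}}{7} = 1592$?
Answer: $\frac{1586097008}{226310927} \approx 7.0085$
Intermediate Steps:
$S{\left(R,o \right)} = 20 R \left(-409 + o\right)$ ($S{\left(R,o \right)} = \left(R + 19 R\right) \left(-409 + o\right) = 20 R \left(-409 + o\right)$)
$O{\left(c \right)} = 11144$ ($O{\left(c \right)} = 7 \cdot 1592 = 11144$)
$C = \frac{2379465}{68}$ ($C = - 36 \left(-972 - \frac{1}{272}\right) = \left(-36\right) \left(- \frac{264385}{272}\right) = \frac{2379465}{68} \approx 34992.0$)
$\frac{S{\left(-1935,1012 \right)} + O{\left(995 \right)}}{-3363094 + C} = \frac{20 \left(-1935\right) \left(-409 + 1012\right) + 11144}{-3363094 + \frac{2379465}{68}} = \frac{20 \left(-1935\right) 603 + 11144}{- \frac{226310927}{68}} = \left(-23336100 + 11144\right) \left(- \frac{68}{226310927}\right) = \left(-23324956\right) \left(- \frac{68}{226310927}\right) = \frac{1586097008}{226310927}$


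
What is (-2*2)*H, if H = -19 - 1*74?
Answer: 372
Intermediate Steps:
H = -93 (H = -19 - 74 = -93)
(-2*2)*H = -2*2*(-93) = -4*(-93) = 372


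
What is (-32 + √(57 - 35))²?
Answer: (32 - √22)² ≈ 745.81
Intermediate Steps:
(-32 + √(57 - 35))² = (-32 + √22)²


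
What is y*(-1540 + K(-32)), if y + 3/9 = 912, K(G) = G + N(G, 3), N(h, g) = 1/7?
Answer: -30093205/21 ≈ -1.4330e+6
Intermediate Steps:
N(h, g) = 1/7
K(G) = 1/7 + G (K(G) = G + 1/7 = 1/7 + G)
y = 2735/3 (y = -1/3 + 912 = 2735/3 ≈ 911.67)
y*(-1540 + K(-32)) = 2735*(-1540 + (1/7 - 32))/3 = 2735*(-1540 - 223/7)/3 = (2735/3)*(-11003/7) = -30093205/21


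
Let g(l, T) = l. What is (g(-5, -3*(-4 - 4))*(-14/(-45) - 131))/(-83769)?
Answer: -5881/753921 ≈ -0.0078005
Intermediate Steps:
(g(-5, -3*(-4 - 4))*(-14/(-45) - 131))/(-83769) = -5*(-14/(-45) - 131)/(-83769) = -5*(-14*(-1/45) - 131)*(-1/83769) = -5*(14/45 - 131)*(-1/83769) = -5*(-5881/45)*(-1/83769) = (5881/9)*(-1/83769) = -5881/753921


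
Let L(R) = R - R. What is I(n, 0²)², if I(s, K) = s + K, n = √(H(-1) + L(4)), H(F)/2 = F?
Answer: -2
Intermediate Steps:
H(F) = 2*F
L(R) = 0
n = I*√2 (n = √(2*(-1) + 0) = √(-2 + 0) = √(-2) = I*√2 ≈ 1.4142*I)
I(s, K) = K + s
I(n, 0²)² = (0² + I*√2)² = (0 + I*√2)² = (I*√2)² = -2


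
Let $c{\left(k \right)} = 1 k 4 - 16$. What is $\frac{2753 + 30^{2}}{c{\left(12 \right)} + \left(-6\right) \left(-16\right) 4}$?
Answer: $\frac{281}{32} \approx 8.7813$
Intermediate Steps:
$c{\left(k \right)} = -16 + 4 k$ ($c{\left(k \right)} = k 4 - 16 = 4 k - 16 = -16 + 4 k$)
$\frac{2753 + 30^{2}}{c{\left(12 \right)} + \left(-6\right) \left(-16\right) 4} = \frac{2753 + 30^{2}}{\left(-16 + 4 \cdot 12\right) + \left(-6\right) \left(-16\right) 4} = \frac{2753 + 900}{\left(-16 + 48\right) + 96 \cdot 4} = \frac{3653}{32 + 384} = \frac{3653}{416} = 3653 \cdot \frac{1}{416} = \frac{281}{32}$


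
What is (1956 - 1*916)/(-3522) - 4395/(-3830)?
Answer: 1149599/1348926 ≈ 0.85223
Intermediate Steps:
(1956 - 1*916)/(-3522) - 4395/(-3830) = (1956 - 916)*(-1/3522) - 4395*(-1/3830) = 1040*(-1/3522) + 879/766 = -520/1761 + 879/766 = 1149599/1348926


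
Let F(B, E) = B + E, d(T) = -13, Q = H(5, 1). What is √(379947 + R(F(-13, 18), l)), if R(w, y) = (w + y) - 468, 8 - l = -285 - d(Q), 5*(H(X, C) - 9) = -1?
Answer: 6*√10549 ≈ 616.25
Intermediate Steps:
H(X, C) = 44/5 (H(X, C) = 9 + (⅕)*(-1) = 9 - ⅕ = 44/5)
Q = 44/5 ≈ 8.8000
l = 280 (l = 8 - (-285 - 1*(-13)) = 8 - (-285 + 13) = 8 - 1*(-272) = 8 + 272 = 280)
R(w, y) = -468 + w + y
√(379947 + R(F(-13, 18), l)) = √(379947 + (-468 + (-13 + 18) + 280)) = √(379947 + (-468 + 5 + 280)) = √(379947 - 183) = √379764 = 6*√10549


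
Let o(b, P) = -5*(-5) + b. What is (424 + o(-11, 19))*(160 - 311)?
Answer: -66138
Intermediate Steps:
o(b, P) = 25 + b
(424 + o(-11, 19))*(160 - 311) = (424 + (25 - 11))*(160 - 311) = (424 + 14)*(-151) = 438*(-151) = -66138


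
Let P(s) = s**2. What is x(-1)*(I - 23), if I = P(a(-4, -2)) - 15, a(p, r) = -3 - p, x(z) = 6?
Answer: -222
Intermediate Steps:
I = -14 (I = (-3 - 1*(-4))**2 - 15 = (-3 + 4)**2 - 15 = 1**2 - 15 = 1 - 15 = -14)
x(-1)*(I - 23) = 6*(-14 - 23) = 6*(-37) = -222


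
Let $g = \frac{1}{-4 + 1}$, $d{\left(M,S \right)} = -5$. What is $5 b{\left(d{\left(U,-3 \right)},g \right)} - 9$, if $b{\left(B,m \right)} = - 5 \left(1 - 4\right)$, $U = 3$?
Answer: $66$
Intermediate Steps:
$g = - \frac{1}{3}$ ($g = \frac{1}{-3} = - \frac{1}{3} \approx -0.33333$)
$b{\left(B,m \right)} = 15$ ($b{\left(B,m \right)} = \left(-5\right) \left(-3\right) = 15$)
$5 b{\left(d{\left(U,-3 \right)},g \right)} - 9 = 5 \cdot 15 - 9 = 75 - 9 = 66$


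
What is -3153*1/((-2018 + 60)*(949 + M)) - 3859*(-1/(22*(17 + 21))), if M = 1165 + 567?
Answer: 920911945/199477124 ≈ 4.6166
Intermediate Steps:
M = 1732
-3153*1/((-2018 + 60)*(949 + M)) - 3859*(-1/(22*(17 + 21))) = -3153*1/((-2018 + 60)*(949 + 1732)) - 3859*(-1/(22*(17 + 21))) = -3153/(2681*(-1958)) - 3859/((-22*38)) = -3153/(-5249398) - 3859/(-836) = -3153*(-1/5249398) - 3859*(-1/836) = 3153/5249398 + 3859/836 = 920911945/199477124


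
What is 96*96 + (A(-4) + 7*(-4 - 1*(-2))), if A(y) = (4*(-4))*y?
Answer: 9266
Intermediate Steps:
A(y) = -16*y
96*96 + (A(-4) + 7*(-4 - 1*(-2))) = 96*96 + (-16*(-4) + 7*(-4 - 1*(-2))) = 9216 + (64 + 7*(-4 + 2)) = 9216 + (64 + 7*(-2)) = 9216 + (64 - 14) = 9216 + 50 = 9266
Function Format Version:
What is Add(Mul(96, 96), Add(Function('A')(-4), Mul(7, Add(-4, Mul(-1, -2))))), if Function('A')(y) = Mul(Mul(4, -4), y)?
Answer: 9266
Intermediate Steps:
Function('A')(y) = Mul(-16, y)
Add(Mul(96, 96), Add(Function('A')(-4), Mul(7, Add(-4, Mul(-1, -2))))) = Add(Mul(96, 96), Add(Mul(-16, -4), Mul(7, Add(-4, Mul(-1, -2))))) = Add(9216, Add(64, Mul(7, Add(-4, 2)))) = Add(9216, Add(64, Mul(7, -2))) = Add(9216, Add(64, -14)) = Add(9216, 50) = 9266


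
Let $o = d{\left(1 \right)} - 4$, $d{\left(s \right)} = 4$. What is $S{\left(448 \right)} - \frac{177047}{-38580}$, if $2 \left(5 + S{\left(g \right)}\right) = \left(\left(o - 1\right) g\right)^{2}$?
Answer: $\frac{3871564307}{38580} \approx 1.0035 \cdot 10^{5}$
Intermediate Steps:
$o = 0$ ($o = 4 - 4 = 0$)
$S{\left(g \right)} = -5 + \frac{g^{2}}{2}$ ($S{\left(g \right)} = -5 + \frac{\left(\left(0 - 1\right) g\right)^{2}}{2} = -5 + \frac{\left(- g\right)^{2}}{2} = -5 + \frac{g^{2}}{2}$)
$S{\left(448 \right)} - \frac{177047}{-38580} = \left(-5 + \frac{448^{2}}{2}\right) - \frac{177047}{-38580} = \left(-5 + \frac{1}{2} \cdot 200704\right) - - \frac{177047}{38580} = \left(-5 + 100352\right) + \frac{177047}{38580} = 100347 + \frac{177047}{38580} = \frac{3871564307}{38580}$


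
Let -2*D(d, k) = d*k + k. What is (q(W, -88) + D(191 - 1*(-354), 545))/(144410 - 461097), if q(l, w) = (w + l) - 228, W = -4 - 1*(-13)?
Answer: 149092/316687 ≈ 0.47079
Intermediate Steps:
W = 9 (W = -4 + 13 = 9)
q(l, w) = -228 + l + w (q(l, w) = (l + w) - 228 = -228 + l + w)
D(d, k) = -k/2 - d*k/2 (D(d, k) = -(d*k + k)/2 = -(k + d*k)/2 = -k/2 - d*k/2)
(q(W, -88) + D(191 - 1*(-354), 545))/(144410 - 461097) = ((-228 + 9 - 88) - 1/2*545*(1 + (191 - 1*(-354))))/(144410 - 461097) = (-307 - 1/2*545*(1 + (191 + 354)))/(-316687) = (-307 - 1/2*545*(1 + 545))*(-1/316687) = (-307 - 1/2*545*546)*(-1/316687) = (-307 - 148785)*(-1/316687) = -149092*(-1/316687) = 149092/316687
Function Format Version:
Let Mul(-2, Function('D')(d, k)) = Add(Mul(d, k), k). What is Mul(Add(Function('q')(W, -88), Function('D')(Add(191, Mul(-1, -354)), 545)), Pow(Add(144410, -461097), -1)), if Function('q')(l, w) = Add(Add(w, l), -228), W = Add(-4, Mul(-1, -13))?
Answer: Rational(149092, 316687) ≈ 0.47079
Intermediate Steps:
W = 9 (W = Add(-4, 13) = 9)
Function('q')(l, w) = Add(-228, l, w) (Function('q')(l, w) = Add(Add(l, w), -228) = Add(-228, l, w))
Function('D')(d, k) = Add(Mul(Rational(-1, 2), k), Mul(Rational(-1, 2), d, k)) (Function('D')(d, k) = Mul(Rational(-1, 2), Add(Mul(d, k), k)) = Mul(Rational(-1, 2), Add(k, Mul(d, k))) = Add(Mul(Rational(-1, 2), k), Mul(Rational(-1, 2), d, k)))
Mul(Add(Function('q')(W, -88), Function('D')(Add(191, Mul(-1, -354)), 545)), Pow(Add(144410, -461097), -1)) = Mul(Add(Add(-228, 9, -88), Mul(Rational(-1, 2), 545, Add(1, Add(191, Mul(-1, -354))))), Pow(Add(144410, -461097), -1)) = Mul(Add(-307, Mul(Rational(-1, 2), 545, Add(1, Add(191, 354)))), Pow(-316687, -1)) = Mul(Add(-307, Mul(Rational(-1, 2), 545, Add(1, 545))), Rational(-1, 316687)) = Mul(Add(-307, Mul(Rational(-1, 2), 545, 546)), Rational(-1, 316687)) = Mul(Add(-307, -148785), Rational(-1, 316687)) = Mul(-149092, Rational(-1, 316687)) = Rational(149092, 316687)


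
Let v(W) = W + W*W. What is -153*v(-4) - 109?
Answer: -1945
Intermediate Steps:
v(W) = W + W**2
-153*v(-4) - 109 = -(-612)*(1 - 4) - 109 = -(-612)*(-3) - 109 = -153*12 - 109 = -1836 - 109 = -1945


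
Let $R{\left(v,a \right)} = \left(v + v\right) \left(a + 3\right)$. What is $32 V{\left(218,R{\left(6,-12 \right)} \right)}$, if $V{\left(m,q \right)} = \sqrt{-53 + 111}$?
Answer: $32 \sqrt{58} \approx 243.7$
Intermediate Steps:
$R{\left(v,a \right)} = 2 v \left(3 + a\right)$
$V{\left(m,q \right)} = \sqrt{58}$
$32 V{\left(218,R{\left(6,-12 \right)} \right)} = 32 \sqrt{58}$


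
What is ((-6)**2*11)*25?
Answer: 9900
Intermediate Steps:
((-6)**2*11)*25 = (36*11)*25 = 396*25 = 9900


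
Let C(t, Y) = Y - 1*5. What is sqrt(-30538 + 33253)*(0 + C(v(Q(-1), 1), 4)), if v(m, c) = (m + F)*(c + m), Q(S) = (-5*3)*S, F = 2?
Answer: -sqrt(2715) ≈ -52.106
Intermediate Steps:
Q(S) = -15*S
v(m, c) = (2 + m)*(c + m) (v(m, c) = (m + 2)*(c + m) = (2 + m)*(c + m))
C(t, Y) = -5 + Y (C(t, Y) = Y - 5 = -5 + Y)
sqrt(-30538 + 33253)*(0 + C(v(Q(-1), 1), 4)) = sqrt(-30538 + 33253)*(0 + (-5 + 4)) = sqrt(2715)*(0 - 1) = sqrt(2715)*(-1) = -sqrt(2715)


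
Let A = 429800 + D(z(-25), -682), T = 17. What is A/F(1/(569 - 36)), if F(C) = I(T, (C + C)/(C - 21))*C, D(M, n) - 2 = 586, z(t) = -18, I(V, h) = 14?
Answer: 16385486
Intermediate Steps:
D(M, n) = 588 (D(M, n) = 2 + 586 = 588)
F(C) = 14*C
A = 430388 (A = 429800 + 588 = 430388)
A/F(1/(569 - 36)) = 430388/((14/(569 - 36))) = 430388/((14/533)) = 430388/((14*(1/533))) = 430388/(14/533) = 430388*(533/14) = 16385486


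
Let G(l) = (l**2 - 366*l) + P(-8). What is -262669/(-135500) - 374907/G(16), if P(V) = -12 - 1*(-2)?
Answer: 1742449053/25338500 ≈ 68.767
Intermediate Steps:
P(V) = -10 (P(V) = -12 + 2 = -10)
G(l) = -10 + l**2 - 366*l (G(l) = (l**2 - 366*l) - 10 = -10 + l**2 - 366*l)
-262669/(-135500) - 374907/G(16) = -262669/(-135500) - 374907/(-10 + 16**2 - 366*16) = -262669*(-1/135500) - 374907/(-10 + 256 - 5856) = 262669/135500 - 374907/(-5610) = 262669/135500 - 374907*(-1/5610) = 262669/135500 + 124969/1870 = 1742449053/25338500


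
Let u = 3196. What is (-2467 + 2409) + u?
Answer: 3138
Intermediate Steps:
(-2467 + 2409) + u = (-2467 + 2409) + 3196 = -58 + 3196 = 3138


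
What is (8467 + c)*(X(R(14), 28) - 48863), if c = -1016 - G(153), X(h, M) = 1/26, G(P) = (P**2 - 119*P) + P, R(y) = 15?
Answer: -1331417976/13 ≈ -1.0242e+8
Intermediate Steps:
G(P) = P**2 - 118*P
X(h, M) = 1/26
c = -6371 (c = -1016 - 153*(-118 + 153) = -1016 - 153*35 = -1016 - 1*5355 = -1016 - 5355 = -6371)
(8467 + c)*(X(R(14), 28) - 48863) = (8467 - 6371)*(1/26 - 48863) = 2096*(-1270437/26) = -1331417976/13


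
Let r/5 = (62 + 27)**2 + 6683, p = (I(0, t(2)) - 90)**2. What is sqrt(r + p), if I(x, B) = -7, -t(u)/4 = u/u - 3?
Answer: sqrt(82429) ≈ 287.10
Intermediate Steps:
t(u) = 8 (t(u) = -4*(u/u - 3) = -4*(1 - 3) = -4*(-2) = 8)
p = 9409 (p = (-7 - 90)**2 = (-97)**2 = 9409)
r = 73020 (r = 5*((62 + 27)**2 + 6683) = 5*(89**2 + 6683) = 5*(7921 + 6683) = 5*14604 = 73020)
sqrt(r + p) = sqrt(73020 + 9409) = sqrt(82429)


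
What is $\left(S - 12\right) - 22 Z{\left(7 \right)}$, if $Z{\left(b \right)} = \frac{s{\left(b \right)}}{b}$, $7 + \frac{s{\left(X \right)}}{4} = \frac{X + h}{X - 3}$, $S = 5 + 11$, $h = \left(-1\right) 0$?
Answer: $70$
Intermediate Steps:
$h = 0$
$S = 16$
$s{\left(X \right)} = -28 + \frac{4 X}{-3 + X}$ ($s{\left(X \right)} = -28 + 4 \frac{X + 0}{X - 3} = -28 + 4 \frac{X}{-3 + X} = -28 + \frac{4 X}{-3 + X}$)
$Z{\left(b \right)} = \frac{12 \left(7 - 2 b\right)}{b \left(-3 + b\right)}$ ($Z{\left(b \right)} = \frac{12 \frac{1}{-3 + b} \left(7 - 2 b\right)}{b} = \frac{12 \left(7 - 2 b\right)}{b \left(-3 + b\right)}$)
$\left(S - 12\right) - 22 Z{\left(7 \right)} = \left(16 - 12\right) - 22 \frac{12 \left(7 - 14\right)}{7 \left(-3 + 7\right)} = 4 - 22 \cdot 12 \cdot \frac{1}{7} \cdot \frac{1}{4} \left(7 - 14\right) = 4 - 22 \cdot 12 \cdot \frac{1}{7} \cdot \frac{1}{4} \left(-7\right) = 4 - -66 = 4 + 66 = 70$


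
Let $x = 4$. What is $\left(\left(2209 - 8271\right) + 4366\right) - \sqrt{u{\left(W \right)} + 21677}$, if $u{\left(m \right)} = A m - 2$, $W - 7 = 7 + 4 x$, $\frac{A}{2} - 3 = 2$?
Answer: $-1696 - 5 \sqrt{879} \approx -1844.2$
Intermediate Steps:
$A = 10$ ($A = 6 + 2 \cdot 2 = 6 + 4 = 10$)
$W = 30$ ($W = 7 + \left(7 + 4 \cdot 4\right) = 7 + \left(7 + 16\right) = 7 + 23 = 30$)
$u{\left(m \right)} = -2 + 10 m$ ($u{\left(m \right)} = 10 m - 2 = -2 + 10 m$)
$\left(\left(2209 - 8271\right) + 4366\right) - \sqrt{u{\left(W \right)} + 21677} = \left(\left(2209 - 8271\right) + 4366\right) - \sqrt{\left(-2 + 10 \cdot 30\right) + 21677} = \left(-6062 + 4366\right) - \sqrt{\left(-2 + 300\right) + 21677} = -1696 - \sqrt{298 + 21677} = -1696 - \sqrt{21975} = -1696 - 5 \sqrt{879}$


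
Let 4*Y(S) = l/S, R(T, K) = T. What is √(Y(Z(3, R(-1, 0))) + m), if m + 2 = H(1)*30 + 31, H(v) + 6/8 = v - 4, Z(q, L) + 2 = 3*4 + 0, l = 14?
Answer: I*√8315/10 ≈ 9.1187*I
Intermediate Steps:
Z(q, L) = 10 (Z(q, L) = -2 + (3*4 + 0) = -2 + (12 + 0) = -2 + 12 = 10)
H(v) = -19/4 + v (H(v) = -¾ + (v - 4) = -¾ + (-4 + v) = -19/4 + v)
Y(S) = 7/(2*S) (Y(S) = (14/S)/4 = 7/(2*S))
m = -167/2 (m = -2 + ((-19/4 + 1)*30 + 31) = -2 + (-15/4*30 + 31) = -2 + (-225/2 + 31) = -2 - 163/2 = -167/2 ≈ -83.500)
√(Y(Z(3, R(-1, 0))) + m) = √((7/2)/10 - 167/2) = √((7/2)*(⅒) - 167/2) = √(7/20 - 167/2) = √(-1663/20) = I*√8315/10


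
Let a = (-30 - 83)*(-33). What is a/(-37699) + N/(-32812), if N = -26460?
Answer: 218789898/309244897 ≈ 0.70750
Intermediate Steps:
a = 3729 (a = -113*(-33) = 3729)
a/(-37699) + N/(-32812) = 3729/(-37699) - 26460/(-32812) = 3729*(-1/37699) - 26460*(-1/32812) = -3729/37699 + 6615/8203 = 218789898/309244897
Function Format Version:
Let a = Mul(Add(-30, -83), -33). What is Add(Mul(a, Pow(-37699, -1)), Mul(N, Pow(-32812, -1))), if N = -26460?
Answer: Rational(218789898, 309244897) ≈ 0.70750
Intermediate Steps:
a = 3729 (a = Mul(-113, -33) = 3729)
Add(Mul(a, Pow(-37699, -1)), Mul(N, Pow(-32812, -1))) = Add(Mul(3729, Pow(-37699, -1)), Mul(-26460, Pow(-32812, -1))) = Add(Mul(3729, Rational(-1, 37699)), Mul(-26460, Rational(-1, 32812))) = Add(Rational(-3729, 37699), Rational(6615, 8203)) = Rational(218789898, 309244897)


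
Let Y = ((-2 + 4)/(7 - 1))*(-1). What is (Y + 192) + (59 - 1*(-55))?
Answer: 917/3 ≈ 305.67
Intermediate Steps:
Y = -⅓ (Y = (2/6)*(-1) = (2*(⅙))*(-1) = (⅓)*(-1) = -⅓ ≈ -0.33333)
(Y + 192) + (59 - 1*(-55)) = (-⅓ + 192) + (59 - 1*(-55)) = 575/3 + (59 + 55) = 575/3 + 114 = 917/3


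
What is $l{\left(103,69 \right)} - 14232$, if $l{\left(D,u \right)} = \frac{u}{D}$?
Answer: $- \frac{1465827}{103} \approx -14231.0$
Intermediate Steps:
$l{\left(103,69 \right)} - 14232 = \frac{69}{103} - 14232 = - \frac{1465827}{103}$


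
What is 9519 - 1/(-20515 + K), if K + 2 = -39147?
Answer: 567941617/59664 ≈ 9519.0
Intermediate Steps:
K = -39149 (K = -2 - 39147 = -39149)
9519 - 1/(-20515 + K) = 9519 - 1/(-20515 - 39149) = 9519 - 1/(-59664) = 9519 - 1*(-1/59664) = 9519 + 1/59664 = 567941617/59664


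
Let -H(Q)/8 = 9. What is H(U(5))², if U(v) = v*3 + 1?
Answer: 5184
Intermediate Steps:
U(v) = 1 + 3*v (U(v) = 3*v + 1 = 1 + 3*v)
H(Q) = -72 (H(Q) = -8*9 = -72)
H(U(5))² = (-72)² = 5184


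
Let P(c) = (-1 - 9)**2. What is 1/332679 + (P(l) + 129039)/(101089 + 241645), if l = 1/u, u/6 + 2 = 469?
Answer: 42962176115/114020404386 ≈ 0.37679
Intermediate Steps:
u = 2802 (u = -12 + 6*469 = -12 + 2814 = 2802)
l = 1/2802 ≈ 0.00035689
P(c) = 100 (P(c) = (-10)**2 = 100)
1/332679 + (P(l) + 129039)/(101089 + 241645) = 1/332679 + (100 + 129039)/(101089 + 241645) = 1/332679 + 129139/342734 = 42962176115/114020404386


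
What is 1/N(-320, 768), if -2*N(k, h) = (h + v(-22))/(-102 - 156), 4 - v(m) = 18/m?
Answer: 5676/8501 ≈ 0.66769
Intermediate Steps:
v(m) = 4 - 18/m
N(k, h) = 53/5676 + h/516 (N(k, h) = -(h + (4 - 18/(-22)))/(2*(-102 - 156)) = -(h + (4 - 18*(-1/22)))/(2*(-258)) = -(h + (4 + 9/11))*(-1)/(2*258) = -(h + 53/11)*(-1)/(2*258) = -(53/11 + h)*(-1)/(2*258) = -(-53/2838 - h/258)/2 = 53/5676 + h/516)
1/N(-320, 768) = 1/(53/5676 + (1/516)*768) = 1/(53/5676 + 64/43) = 1/(8501/5676) = 5676/8501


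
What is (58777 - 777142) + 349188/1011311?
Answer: -103784296761/144473 ≈ -7.1837e+5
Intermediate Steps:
(58777 - 777142) + 349188/1011311 = -718365 + 349188*(1/1011311) = -718365 + 49884/144473 = -103784296761/144473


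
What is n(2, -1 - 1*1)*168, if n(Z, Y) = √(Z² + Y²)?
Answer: 336*√2 ≈ 475.18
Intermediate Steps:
n(Z, Y) = √(Y² + Z²)
n(2, -1 - 1*1)*168 = √((-1 - 1*1)² + 2²)*168 = √((-1 - 1)² + 4)*168 = √((-2)² + 4)*168 = √(4 + 4)*168 = √8*168 = (2*√2)*168 = 336*√2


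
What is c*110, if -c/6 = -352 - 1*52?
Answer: 266640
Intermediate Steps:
c = 2424 (c = -6*(-352 - 1*52) = -6*(-352 - 52) = -6*(-404) = 2424)
c*110 = 2424*110 = 266640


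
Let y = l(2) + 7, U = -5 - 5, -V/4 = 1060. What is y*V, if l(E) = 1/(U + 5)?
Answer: -28832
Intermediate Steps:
V = -4240 (V = -4*1060 = -4240)
U = -10
l(E) = -⅕ (l(E) = 1/(-10 + 5) = 1/(-5) = -⅕)
y = 34/5 (y = -⅕ + 7 = 34/5 ≈ 6.8000)
y*V = (34/5)*(-4240) = -28832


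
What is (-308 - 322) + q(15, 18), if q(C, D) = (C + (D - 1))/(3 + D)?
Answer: -13198/21 ≈ -628.48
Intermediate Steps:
q(C, D) = (-1 + C + D)/(3 + D) (q(C, D) = (C + (-1 + D))/(3 + D) = (-1 + C + D)/(3 + D))
(-308 - 322) + q(15, 18) = (-308 - 322) + (-1 + 15 + 18)/(3 + 18) = -630 + 32/21 = -13198/21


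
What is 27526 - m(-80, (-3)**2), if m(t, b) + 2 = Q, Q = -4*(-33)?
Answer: 27396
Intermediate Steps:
Q = 132
m(t, b) = 130 (m(t, b) = -2 + 132 = 130)
27526 - m(-80, (-3)**2) = 27526 - 1*130 = 27526 - 130 = 27396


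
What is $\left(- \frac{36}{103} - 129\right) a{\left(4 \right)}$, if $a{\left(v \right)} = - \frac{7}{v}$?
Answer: $\frac{93261}{412} \approx 226.36$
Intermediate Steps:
$\left(- \frac{36}{103} - 129\right) a{\left(4 \right)} = \left(- \frac{36}{103} - 129\right) \left(- \frac{7}{4}\right) = \left(- \frac{13323}{103}\right) \left(- \frac{7}{4}\right) = \frac{93261}{412}$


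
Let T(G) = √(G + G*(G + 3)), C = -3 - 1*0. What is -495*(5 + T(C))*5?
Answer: -12375 - 2475*I*√3 ≈ -12375.0 - 4286.8*I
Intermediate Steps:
C = -3 (C = -3 + 0 = -3)
T(G) = √(G + G*(3 + G))
-495*(5 + T(C))*5 = -495*(5 + √(-3*(4 - 3)))*5 = -495*(5 + √(-3*1))*5 = -495*(5 + √(-3))*5 = -495*(5 + I*√3)*5 = -495*(25 + 5*I*√3) = -12375 - 2475*I*√3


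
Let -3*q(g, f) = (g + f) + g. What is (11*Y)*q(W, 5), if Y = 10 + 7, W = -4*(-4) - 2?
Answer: -2057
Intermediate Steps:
W = 14 (W = 16 - 2 = 14)
Y = 17
q(g, f) = -2*g/3 - f/3 (q(g, f) = -((g + f) + g)/3 = -((f + g) + g)/3 = -(f + 2*g)/3 = -2*g/3 - f/3)
(11*Y)*q(W, 5) = (11*17)*(-2/3*14 - 1/3*5) = 187*(-28/3 - 5/3) = 187*(-11) = -2057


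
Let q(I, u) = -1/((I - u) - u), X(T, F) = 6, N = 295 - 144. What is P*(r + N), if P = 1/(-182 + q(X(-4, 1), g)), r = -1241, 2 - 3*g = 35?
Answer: 30520/5097 ≈ 5.9878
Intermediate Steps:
g = -11 (g = ⅔ - ⅓*35 = ⅔ - 35/3 = -11)
N = 151
q(I, u) = -1/(I - 2*u)
P = -28/5097 (P = 1/(-182 + 1/(-1*6 + 2*(-11))) = 1/(-182 + 1/(-6 - 22)) = 1/(-182 + 1/(-28)) = 1/(-182 - 1/28) = 1/(-5097/28) = -28/5097 ≈ -0.0054934)
P*(r + N) = -28*(-1241 + 151)/5097 = -28/5097*(-1090) = 30520/5097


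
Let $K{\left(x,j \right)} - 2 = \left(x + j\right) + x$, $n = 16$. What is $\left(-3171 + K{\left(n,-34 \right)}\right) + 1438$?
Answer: $-1733$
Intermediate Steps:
$K{\left(x,j \right)} = 2 + j + 2 x$ ($K{\left(x,j \right)} = 2 + \left(\left(x + j\right) + x\right) = 2 + \left(\left(j + x\right) + x\right) = 2 + \left(j + 2 x\right) = 2 + j + 2 x$)
$\left(-3171 + K{\left(n,-34 \right)}\right) + 1438 = \left(-3171 + \left(2 - 34 + 2 \cdot 16\right)\right) + 1438 = \left(-3171 + \left(2 - 34 + 32\right)\right) + 1438 = \left(-3171 + 0\right) + 1438 = -3171 + 1438 = -1733$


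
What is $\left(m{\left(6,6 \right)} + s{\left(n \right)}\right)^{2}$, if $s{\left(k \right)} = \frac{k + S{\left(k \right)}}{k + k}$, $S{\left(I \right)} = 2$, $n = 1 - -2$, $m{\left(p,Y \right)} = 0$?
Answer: $\frac{25}{36} \approx 0.69444$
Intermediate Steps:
$n = 3$ ($n = 1 + 2 = 3$)
$s{\left(k \right)} = \frac{2 + k}{2 k}$ ($s{\left(k \right)} = \frac{k + 2}{k + k} = \frac{2 + k}{2 k}$)
$\left(m{\left(6,6 \right)} + s{\left(n \right)}\right)^{2} = \left(0 + \frac{2 + 3}{2 \cdot 3}\right)^{2} = \left(0 + \frac{1}{2} \cdot \frac{1}{3} \cdot 5\right)^{2} = \left(0 + \frac{5}{6}\right)^{2} = \left(\frac{5}{6}\right)^{2} = \frac{25}{36}$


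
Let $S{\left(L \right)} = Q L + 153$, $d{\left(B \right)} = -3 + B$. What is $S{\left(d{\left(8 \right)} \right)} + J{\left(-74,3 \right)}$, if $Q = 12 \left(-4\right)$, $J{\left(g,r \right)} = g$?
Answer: $-161$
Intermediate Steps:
$Q = -48$
$S{\left(L \right)} = 153 - 48 L$ ($S{\left(L \right)} = - 48 L + 153 = 153 - 48 L$)
$S{\left(d{\left(8 \right)} \right)} + J{\left(-74,3 \right)} = \left(153 - 48 \left(-3 + 8\right)\right) - 74 = \left(153 - 240\right) - 74 = -87 - 74 = -161$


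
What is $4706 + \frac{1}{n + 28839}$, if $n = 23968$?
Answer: $\frac{248509743}{52807} \approx 4706.0$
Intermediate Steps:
$4706 + \frac{1}{n + 28839} = 4706 + \frac{1}{23968 + 28839} = 4706 + \frac{1}{52807} = \frac{248509743}{52807}$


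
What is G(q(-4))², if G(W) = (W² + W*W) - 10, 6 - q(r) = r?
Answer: 36100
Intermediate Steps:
q(r) = 6 - r
G(W) = -10 + 2*W² (G(W) = (W² + W²) - 10 = 2*W² - 10 = -10 + 2*W²)
G(q(-4))² = (-10 + 2*(6 - 1*(-4))²)² = (-10 + 2*(6 + 4)²)² = (-10 + 2*10²)² = (-10 + 2*100)² = (-10 + 200)² = 190² = 36100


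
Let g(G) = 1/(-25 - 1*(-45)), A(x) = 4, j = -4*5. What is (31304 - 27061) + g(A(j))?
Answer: 84861/20 ≈ 4243.0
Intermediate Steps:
j = -20
g(G) = 1/20 (g(G) = 1/(-25 + 45) = 1/20)
(31304 - 27061) + g(A(j)) = (31304 - 27061) + 1/20 = 4243 + 1/20 = 84861/20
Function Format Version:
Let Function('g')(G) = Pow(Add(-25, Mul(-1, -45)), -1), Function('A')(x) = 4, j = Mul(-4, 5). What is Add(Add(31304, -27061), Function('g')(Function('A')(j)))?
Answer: Rational(84861, 20) ≈ 4243.0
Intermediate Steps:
j = -20
Function('g')(G) = Rational(1, 20) (Function('g')(G) = Pow(Add(-25, 45), -1) = Pow(20, -1) = Rational(1, 20))
Add(Add(31304, -27061), Function('g')(Function('A')(j))) = Add(Add(31304, -27061), Rational(1, 20)) = Add(4243, Rational(1, 20)) = Rational(84861, 20)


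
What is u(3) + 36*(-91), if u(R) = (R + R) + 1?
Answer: -3269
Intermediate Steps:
u(R) = 1 + 2*R (u(R) = 2*R + 1 = 1 + 2*R)
u(3) + 36*(-91) = (1 + 2*3) + 36*(-91) = (1 + 6) - 3276 = 7 - 3276 = -3269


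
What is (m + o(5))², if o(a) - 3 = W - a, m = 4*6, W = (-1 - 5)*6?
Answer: 196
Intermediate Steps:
W = -36 (W = -6*6 = -36)
m = 24
o(a) = -33 - a (o(a) = 3 + (-36 - a) = -33 - a)
(m + o(5))² = (24 + (-33 - 1*5))² = (24 + (-33 - 5))² = (24 - 38)² = (-14)² = 196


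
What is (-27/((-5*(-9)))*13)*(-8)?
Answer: 312/5 ≈ 62.400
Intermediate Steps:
(-27/((-5*(-9)))*13)*(-8) = (-27/45*13)*(-8) = (-27*1/45*13)*(-8) = -⅗*13*(-8) = -39/5*(-8) = 312/5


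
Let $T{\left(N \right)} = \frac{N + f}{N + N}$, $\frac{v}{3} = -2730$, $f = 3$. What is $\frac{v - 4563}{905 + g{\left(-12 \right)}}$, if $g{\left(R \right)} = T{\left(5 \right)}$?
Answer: $- \frac{63765}{4529} \approx -14.079$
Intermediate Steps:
$v = -8190$ ($v = 3 \left(-2730\right) = -8190$)
$T{\left(N \right)} = \frac{3 + N}{2 N}$ ($T{\left(N \right)} = \frac{N + 3}{N + N} = \frac{3 + N}{2 N}$)
$g{\left(R \right)} = \frac{4}{5}$ ($g{\left(R \right)} = \frac{3 + 5}{2 \cdot 5} = \frac{1}{2} \cdot \frac{1}{5} \cdot 8 = \frac{4}{5}$)
$\frac{v - 4563}{905 + g{\left(-12 \right)}} = \frac{-8190 - 4563}{905 + \frac{4}{5}} = - \frac{12753}{\frac{4529}{5}} = \left(-12753\right) \frac{5}{4529} = - \frac{63765}{4529}$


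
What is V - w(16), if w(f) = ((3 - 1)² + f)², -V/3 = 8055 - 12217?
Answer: 12086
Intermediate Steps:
V = 12486 (V = -3*(8055 - 12217) = -3*(-4162) = 12486)
w(f) = (4 + f)² (w(f) = (2² + f)² = (4 + f)²)
V - w(16) = 12486 - (4 + 16)² = 12486 - 1*20² = 12486 - 1*400 = 12486 - 400 = 12086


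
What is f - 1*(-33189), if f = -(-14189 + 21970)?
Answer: 25408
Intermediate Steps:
f = -7781 (f = -1*7781 = -7781)
f - 1*(-33189) = -7781 - 1*(-33189) = -7781 + 33189 = 25408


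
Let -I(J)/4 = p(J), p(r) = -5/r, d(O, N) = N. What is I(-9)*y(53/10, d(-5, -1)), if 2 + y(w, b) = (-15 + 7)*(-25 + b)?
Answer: -4120/9 ≈ -457.78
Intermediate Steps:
I(J) = 20/J (I(J) = -(-20)/J = 20/J)
y(w, b) = 198 - 8*b (y(w, b) = -2 + (-15 + 7)*(-25 + b) = -2 - 8*(-25 + b) = -2 + (200 - 8*b) = 198 - 8*b)
I(-9)*y(53/10, d(-5, -1)) = (20/(-9))*(198 - 8*(-1)) = (20*(-⅑))*(198 + 8) = -20/9*206 = -4120/9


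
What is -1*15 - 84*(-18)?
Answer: 1497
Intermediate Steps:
-1*15 - 84*(-18) = -15 + 1512 = 1497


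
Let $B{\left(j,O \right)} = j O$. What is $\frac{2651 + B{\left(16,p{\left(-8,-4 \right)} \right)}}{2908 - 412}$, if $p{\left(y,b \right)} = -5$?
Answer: $\frac{857}{832} \approx 1.03$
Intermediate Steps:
$B{\left(j,O \right)} = O j$
$\frac{2651 + B{\left(16,p{\left(-8,-4 \right)} \right)}}{2908 - 412} = \frac{2651 - 80}{2908 - 412} = \frac{2651 - 80}{2496} = 2571 \cdot \frac{1}{2496} = \frac{857}{832}$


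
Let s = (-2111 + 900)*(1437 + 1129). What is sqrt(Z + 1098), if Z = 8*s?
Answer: I*sqrt(24858310) ≈ 4985.8*I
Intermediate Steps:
s = -3107426 (s = -1211*2566 = -3107426)
Z = -24859408 (Z = 8*(-3107426) = -24859408)
sqrt(Z + 1098) = sqrt(-24859408 + 1098) = sqrt(-24858310) = I*sqrt(24858310)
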